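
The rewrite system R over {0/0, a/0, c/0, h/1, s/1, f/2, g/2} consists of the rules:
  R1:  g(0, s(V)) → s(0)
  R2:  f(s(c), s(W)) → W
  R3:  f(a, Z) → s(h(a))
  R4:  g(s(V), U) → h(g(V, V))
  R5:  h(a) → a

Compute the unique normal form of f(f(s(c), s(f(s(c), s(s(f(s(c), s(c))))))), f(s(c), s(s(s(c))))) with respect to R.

1. f(f(s(c), s(f(s(c), s(s(f(s(c), s(c))))))), f(s(c), s(s(s(c)))))  →  f(f(s(c), s(s(f(s(c), s(c))))), f(s(c), s(s(s(c)))))   [R2 at 1]
2. f(f(s(c), s(s(f(s(c), s(c))))), f(s(c), s(s(s(c)))))  →  f(s(f(s(c), s(c))), f(s(c), s(s(s(c)))))   [R2 at 1]
3. f(s(f(s(c), s(c))), f(s(c), s(s(s(c)))))  →  f(s(c), f(s(c), s(s(s(c)))))   [R2 at 1.1]
4. f(s(c), f(s(c), s(s(s(c)))))  →  f(s(c), s(s(c)))   [R2 at 2]
5. f(s(c), s(s(c)))  →  s(c)   [R2 at ε]

s(c)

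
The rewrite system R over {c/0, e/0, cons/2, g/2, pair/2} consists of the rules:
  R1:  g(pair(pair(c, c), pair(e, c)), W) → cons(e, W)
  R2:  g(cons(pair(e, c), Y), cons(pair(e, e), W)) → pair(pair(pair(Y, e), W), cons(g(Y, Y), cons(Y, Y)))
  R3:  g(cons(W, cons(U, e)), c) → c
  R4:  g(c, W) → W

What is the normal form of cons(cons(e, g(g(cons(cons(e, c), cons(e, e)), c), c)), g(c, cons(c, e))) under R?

1. cons(cons(e, g(g(cons(cons(e, c), cons(e, e)), c), c)), g(c, cons(c, e)))  →  cons(cons(e, g(c, c)), g(c, cons(c, e)))   [R3 at 1.2.1]
2. cons(cons(e, g(c, c)), g(c, cons(c, e)))  →  cons(cons(e, c), g(c, cons(c, e)))   [R4 at 1.2]
3. cons(cons(e, c), g(c, cons(c, e)))  →  cons(cons(e, c), cons(c, e))   [R4 at 2]

cons(cons(e, c), cons(c, e))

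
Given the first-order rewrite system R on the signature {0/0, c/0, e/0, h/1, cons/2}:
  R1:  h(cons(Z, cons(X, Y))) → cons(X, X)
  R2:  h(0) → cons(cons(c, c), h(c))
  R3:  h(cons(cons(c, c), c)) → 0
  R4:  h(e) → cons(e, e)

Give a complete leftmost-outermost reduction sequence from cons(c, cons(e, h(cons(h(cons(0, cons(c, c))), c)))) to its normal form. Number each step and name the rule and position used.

1. cons(c, cons(e, h(cons(h(cons(0, cons(c, c))), c))))  →  cons(c, cons(e, h(cons(cons(c, c), c))))   [R1 at 2.2.1.1]
2. cons(c, cons(e, h(cons(cons(c, c), c))))  →  cons(c, cons(e, 0))   [R3 at 2.2]

cons(c, cons(e, 0))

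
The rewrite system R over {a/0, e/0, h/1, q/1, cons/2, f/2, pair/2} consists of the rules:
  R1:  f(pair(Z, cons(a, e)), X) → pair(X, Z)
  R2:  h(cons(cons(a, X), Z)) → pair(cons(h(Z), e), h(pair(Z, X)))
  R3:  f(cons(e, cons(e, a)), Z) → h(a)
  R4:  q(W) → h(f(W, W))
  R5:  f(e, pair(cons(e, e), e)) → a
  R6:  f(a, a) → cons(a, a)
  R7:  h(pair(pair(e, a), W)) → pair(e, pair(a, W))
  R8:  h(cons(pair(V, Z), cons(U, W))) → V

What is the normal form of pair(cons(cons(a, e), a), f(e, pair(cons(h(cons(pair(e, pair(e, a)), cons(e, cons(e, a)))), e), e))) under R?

1. pair(cons(cons(a, e), a), f(e, pair(cons(h(cons(pair(e, pair(e, a)), cons(e, cons(e, a)))), e), e)))  →  pair(cons(cons(a, e), a), f(e, pair(cons(e, e), e)))   [R8 at 2.2.1.1]
2. pair(cons(cons(a, e), a), f(e, pair(cons(e, e), e)))  →  pair(cons(cons(a, e), a), a)   [R5 at 2]

pair(cons(cons(a, e), a), a)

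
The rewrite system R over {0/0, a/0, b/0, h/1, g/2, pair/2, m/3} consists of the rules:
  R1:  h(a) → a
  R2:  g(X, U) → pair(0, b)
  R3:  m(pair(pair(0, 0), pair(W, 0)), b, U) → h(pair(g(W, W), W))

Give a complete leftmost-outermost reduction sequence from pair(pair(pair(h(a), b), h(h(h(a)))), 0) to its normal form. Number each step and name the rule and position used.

1. pair(pair(pair(h(a), b), h(h(h(a)))), 0)  →  pair(pair(pair(a, b), h(h(h(a)))), 0)   [R1 at 1.1.1]
2. pair(pair(pair(a, b), h(h(h(a)))), 0)  →  pair(pair(pair(a, b), h(h(a))), 0)   [R1 at 1.2.1.1]
3. pair(pair(pair(a, b), h(h(a))), 0)  →  pair(pair(pair(a, b), h(a)), 0)   [R1 at 1.2.1]
4. pair(pair(pair(a, b), h(a)), 0)  →  pair(pair(pair(a, b), a), 0)   [R1 at 1.2]

pair(pair(pair(a, b), a), 0)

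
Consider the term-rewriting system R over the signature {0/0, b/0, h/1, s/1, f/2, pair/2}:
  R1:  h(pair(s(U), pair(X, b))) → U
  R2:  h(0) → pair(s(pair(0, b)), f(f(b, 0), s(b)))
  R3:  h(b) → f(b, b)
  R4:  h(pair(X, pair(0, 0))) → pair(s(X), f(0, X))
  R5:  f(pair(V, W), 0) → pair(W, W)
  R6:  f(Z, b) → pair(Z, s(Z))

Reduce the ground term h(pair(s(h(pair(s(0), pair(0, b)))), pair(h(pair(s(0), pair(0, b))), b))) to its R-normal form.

1. h(pair(s(h(pair(s(0), pair(0, b)))), pair(h(pair(s(0), pair(0, b))), b)))  →  h(pair(s(0), pair(0, b)))   [R1 at ε]
2. h(pair(s(0), pair(0, b)))  →  0   [R1 at ε]

0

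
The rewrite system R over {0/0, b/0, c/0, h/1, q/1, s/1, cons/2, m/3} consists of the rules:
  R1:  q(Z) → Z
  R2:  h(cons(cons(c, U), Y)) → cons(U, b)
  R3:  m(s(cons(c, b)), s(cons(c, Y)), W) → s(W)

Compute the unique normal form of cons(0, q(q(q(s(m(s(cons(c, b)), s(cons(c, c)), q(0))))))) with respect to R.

1. cons(0, q(q(q(s(m(s(cons(c, b)), s(cons(c, c)), q(0)))))))  →  cons(0, q(q(s(m(s(cons(c, b)), s(cons(c, c)), q(0))))))   [R1 at 2]
2. cons(0, q(q(s(m(s(cons(c, b)), s(cons(c, c)), q(0))))))  →  cons(0, q(s(m(s(cons(c, b)), s(cons(c, c)), q(0)))))   [R1 at 2]
3. cons(0, q(s(m(s(cons(c, b)), s(cons(c, c)), q(0)))))  →  cons(0, s(m(s(cons(c, b)), s(cons(c, c)), q(0))))   [R1 at 2]
4. cons(0, s(m(s(cons(c, b)), s(cons(c, c)), q(0))))  →  cons(0, s(s(q(0))))   [R3 at 2.1]
5. cons(0, s(s(q(0))))  →  cons(0, s(s(0)))   [R1 at 2.1.1]

cons(0, s(s(0)))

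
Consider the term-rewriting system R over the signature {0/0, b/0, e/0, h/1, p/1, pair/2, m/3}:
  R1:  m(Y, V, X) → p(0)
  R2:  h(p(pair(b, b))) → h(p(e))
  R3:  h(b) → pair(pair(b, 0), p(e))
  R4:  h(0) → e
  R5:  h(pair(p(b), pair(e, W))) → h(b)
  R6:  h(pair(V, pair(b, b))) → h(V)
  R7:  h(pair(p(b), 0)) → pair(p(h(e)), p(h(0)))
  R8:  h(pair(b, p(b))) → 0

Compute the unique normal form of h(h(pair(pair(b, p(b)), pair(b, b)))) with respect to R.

e

1. h(h(pair(pair(b, p(b)), pair(b, b))))  →  h(h(pair(b, p(b))))   [R6 at 1]
2. h(h(pair(b, p(b))))  →  h(0)   [R8 at 1]
3. h(0)  →  e   [R4 at ε]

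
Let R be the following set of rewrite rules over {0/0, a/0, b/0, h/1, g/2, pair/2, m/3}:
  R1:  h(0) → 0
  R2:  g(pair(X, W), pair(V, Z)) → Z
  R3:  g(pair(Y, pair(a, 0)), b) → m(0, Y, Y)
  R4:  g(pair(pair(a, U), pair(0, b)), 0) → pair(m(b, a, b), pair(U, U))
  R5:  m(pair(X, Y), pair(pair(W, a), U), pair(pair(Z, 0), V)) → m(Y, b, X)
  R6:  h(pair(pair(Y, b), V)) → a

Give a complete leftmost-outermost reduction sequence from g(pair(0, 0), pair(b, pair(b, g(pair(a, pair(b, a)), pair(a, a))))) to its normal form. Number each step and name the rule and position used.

1. g(pair(0, 0), pair(b, pair(b, g(pair(a, pair(b, a)), pair(a, a)))))  →  pair(b, g(pair(a, pair(b, a)), pair(a, a)))   [R2 at ε]
2. pair(b, g(pair(a, pair(b, a)), pair(a, a)))  →  pair(b, a)   [R2 at 2]

pair(b, a)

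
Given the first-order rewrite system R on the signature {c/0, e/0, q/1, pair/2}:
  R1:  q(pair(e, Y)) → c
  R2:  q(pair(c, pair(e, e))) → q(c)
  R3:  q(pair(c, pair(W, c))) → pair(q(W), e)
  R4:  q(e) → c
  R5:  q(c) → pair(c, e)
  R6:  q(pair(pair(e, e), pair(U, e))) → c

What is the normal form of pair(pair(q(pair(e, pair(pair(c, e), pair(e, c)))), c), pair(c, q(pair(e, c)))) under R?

1. pair(pair(q(pair(e, pair(pair(c, e), pair(e, c)))), c), pair(c, q(pair(e, c))))  →  pair(pair(c, c), pair(c, q(pair(e, c))))   [R1 at 1.1]
2. pair(pair(c, c), pair(c, q(pair(e, c))))  →  pair(pair(c, c), pair(c, c))   [R1 at 2.2]

pair(pair(c, c), pair(c, c))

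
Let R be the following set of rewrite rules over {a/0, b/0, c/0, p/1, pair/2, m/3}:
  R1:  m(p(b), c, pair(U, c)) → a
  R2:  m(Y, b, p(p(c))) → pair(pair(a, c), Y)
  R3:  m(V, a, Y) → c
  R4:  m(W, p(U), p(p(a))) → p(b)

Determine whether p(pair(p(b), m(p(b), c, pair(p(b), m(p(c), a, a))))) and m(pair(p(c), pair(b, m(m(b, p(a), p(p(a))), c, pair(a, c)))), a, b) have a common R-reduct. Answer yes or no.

no — NF(t₁) = p(pair(p(b), a)), NF(t₂) = c

Reduce t₁ = p(pair(p(b), m(p(b), c, pair(p(b), m(p(c), a, a))))):
1. p(pair(p(b), m(p(b), c, pair(p(b), m(p(c), a, a)))))  →  p(pair(p(b), m(p(b), c, pair(p(b), c))))   [R3 at 1.2.3.2]
2. p(pair(p(b), m(p(b), c, pair(p(b), c))))  →  p(pair(p(b), a))   [R1 at 1.2]

Reduce t₂ = m(pair(p(c), pair(b, m(m(b, p(a), p(p(a))), c, pair(a, c)))), a, b):
1. m(pair(p(c), pair(b, m(m(b, p(a), p(p(a))), c, pair(a, c)))), a, b)  →  c   [R3 at ε]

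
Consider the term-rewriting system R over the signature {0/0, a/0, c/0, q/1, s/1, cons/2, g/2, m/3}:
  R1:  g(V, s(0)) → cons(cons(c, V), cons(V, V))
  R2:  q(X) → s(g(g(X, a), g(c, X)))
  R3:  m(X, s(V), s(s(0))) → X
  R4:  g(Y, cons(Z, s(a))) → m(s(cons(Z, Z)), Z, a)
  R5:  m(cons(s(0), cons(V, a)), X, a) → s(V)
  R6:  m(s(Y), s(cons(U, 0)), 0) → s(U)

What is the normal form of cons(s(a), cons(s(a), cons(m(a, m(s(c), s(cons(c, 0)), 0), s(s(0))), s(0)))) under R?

cons(s(a), cons(s(a), cons(a, s(0))))

1. cons(s(a), cons(s(a), cons(m(a, m(s(c), s(cons(c, 0)), 0), s(s(0))), s(0))))  →  cons(s(a), cons(s(a), cons(m(a, s(c), s(s(0))), s(0))))   [R6 at 2.2.1.2]
2. cons(s(a), cons(s(a), cons(m(a, s(c), s(s(0))), s(0))))  →  cons(s(a), cons(s(a), cons(a, s(0))))   [R3 at 2.2.1]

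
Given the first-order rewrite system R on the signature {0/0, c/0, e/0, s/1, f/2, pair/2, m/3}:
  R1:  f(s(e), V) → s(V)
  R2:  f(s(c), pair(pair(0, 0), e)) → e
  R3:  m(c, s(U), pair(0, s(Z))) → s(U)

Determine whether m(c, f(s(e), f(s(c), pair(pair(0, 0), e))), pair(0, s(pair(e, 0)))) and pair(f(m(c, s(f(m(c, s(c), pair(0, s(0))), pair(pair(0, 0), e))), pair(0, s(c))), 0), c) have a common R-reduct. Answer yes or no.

no — NF(t₁) = s(e), NF(t₂) = pair(s(0), c)

Reduce t₁ = m(c, f(s(e), f(s(c), pair(pair(0, 0), e))), pair(0, s(pair(e, 0)))):
1. m(c, f(s(e), f(s(c), pair(pair(0, 0), e))), pair(0, s(pair(e, 0))))  →  m(c, s(f(s(c), pair(pair(0, 0), e))), pair(0, s(pair(e, 0))))   [R1 at 2]
2. m(c, s(f(s(c), pair(pair(0, 0), e))), pair(0, s(pair(e, 0))))  →  s(f(s(c), pair(pair(0, 0), e)))   [R3 at ε]
3. s(f(s(c), pair(pair(0, 0), e)))  →  s(e)   [R2 at 1]

Reduce t₂ = pair(f(m(c, s(f(m(c, s(c), pair(0, s(0))), pair(pair(0, 0), e))), pair(0, s(c))), 0), c):
1. pair(f(m(c, s(f(m(c, s(c), pair(0, s(0))), pair(pair(0, 0), e))), pair(0, s(c))), 0), c)  →  pair(f(s(f(m(c, s(c), pair(0, s(0))), pair(pair(0, 0), e))), 0), c)   [R3 at 1.1]
2. pair(f(s(f(m(c, s(c), pair(0, s(0))), pair(pair(0, 0), e))), 0), c)  →  pair(f(s(f(s(c), pair(pair(0, 0), e))), 0), c)   [R3 at 1.1.1.1]
3. pair(f(s(f(s(c), pair(pair(0, 0), e))), 0), c)  →  pair(f(s(e), 0), c)   [R2 at 1.1.1]
4. pair(f(s(e), 0), c)  →  pair(s(0), c)   [R1 at 1]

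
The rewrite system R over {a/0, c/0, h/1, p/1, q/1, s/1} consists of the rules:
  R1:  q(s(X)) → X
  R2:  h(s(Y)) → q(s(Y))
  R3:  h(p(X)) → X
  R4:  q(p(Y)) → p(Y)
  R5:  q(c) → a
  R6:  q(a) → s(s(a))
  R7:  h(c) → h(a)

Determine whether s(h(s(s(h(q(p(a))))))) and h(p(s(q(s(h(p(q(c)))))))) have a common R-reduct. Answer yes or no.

no — NF(t₁) = s(s(a)), NF(t₂) = s(a)

Reduce t₁ = s(h(s(s(h(q(p(a))))))):
1. s(h(s(s(h(q(p(a)))))))  →  s(q(s(s(h(q(p(a)))))))   [R2 at 1]
2. s(q(s(s(h(q(p(a)))))))  →  s(s(h(q(p(a)))))   [R1 at 1]
3. s(s(h(q(p(a)))))  →  s(s(h(p(a))))   [R4 at 1.1.1]
4. s(s(h(p(a))))  →  s(s(a))   [R3 at 1.1]

Reduce t₂ = h(p(s(q(s(h(p(q(c)))))))):
1. h(p(s(q(s(h(p(q(c))))))))  →  s(q(s(h(p(q(c))))))   [R3 at ε]
2. s(q(s(h(p(q(c))))))  →  s(h(p(q(c))))   [R1 at 1]
3. s(h(p(q(c))))  →  s(q(c))   [R3 at 1]
4. s(q(c))  →  s(a)   [R5 at 1]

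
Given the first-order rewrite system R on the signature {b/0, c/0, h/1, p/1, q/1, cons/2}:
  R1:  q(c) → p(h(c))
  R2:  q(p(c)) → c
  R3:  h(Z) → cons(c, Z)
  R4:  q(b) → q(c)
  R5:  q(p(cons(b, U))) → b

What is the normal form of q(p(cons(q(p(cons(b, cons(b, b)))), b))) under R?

b

1. q(p(cons(q(p(cons(b, cons(b, b)))), b)))  →  q(p(cons(b, b)))   [R5 at 1.1.1]
2. q(p(cons(b, b)))  →  b   [R5 at ε]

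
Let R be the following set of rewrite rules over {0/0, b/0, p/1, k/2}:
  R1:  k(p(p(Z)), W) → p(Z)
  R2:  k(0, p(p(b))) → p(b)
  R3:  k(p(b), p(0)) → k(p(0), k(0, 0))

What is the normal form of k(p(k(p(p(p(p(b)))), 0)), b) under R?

1. k(p(k(p(p(p(p(b)))), 0)), b)  →  k(p(p(p(p(b)))), b)   [R1 at 1.1]
2. k(p(p(p(p(b)))), b)  →  p(p(p(b)))   [R1 at ε]

p(p(p(b)))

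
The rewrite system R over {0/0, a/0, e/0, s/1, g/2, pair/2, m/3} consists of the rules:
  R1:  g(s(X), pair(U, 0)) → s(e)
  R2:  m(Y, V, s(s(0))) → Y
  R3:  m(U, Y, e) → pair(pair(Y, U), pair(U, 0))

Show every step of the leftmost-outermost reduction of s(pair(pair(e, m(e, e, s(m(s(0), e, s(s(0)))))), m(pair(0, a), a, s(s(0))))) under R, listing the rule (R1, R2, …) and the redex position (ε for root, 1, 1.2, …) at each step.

1. s(pair(pair(e, m(e, e, s(m(s(0), e, s(s(0)))))), m(pair(0, a), a, s(s(0)))))  →  s(pair(pair(e, m(e, e, s(s(0)))), m(pair(0, a), a, s(s(0)))))   [R2 at 1.1.2.3.1]
2. s(pair(pair(e, m(e, e, s(s(0)))), m(pair(0, a), a, s(s(0)))))  →  s(pair(pair(e, e), m(pair(0, a), a, s(s(0)))))   [R2 at 1.1.2]
3. s(pair(pair(e, e), m(pair(0, a), a, s(s(0)))))  →  s(pair(pair(e, e), pair(0, a)))   [R2 at 1.2]

s(pair(pair(e, e), pair(0, a)))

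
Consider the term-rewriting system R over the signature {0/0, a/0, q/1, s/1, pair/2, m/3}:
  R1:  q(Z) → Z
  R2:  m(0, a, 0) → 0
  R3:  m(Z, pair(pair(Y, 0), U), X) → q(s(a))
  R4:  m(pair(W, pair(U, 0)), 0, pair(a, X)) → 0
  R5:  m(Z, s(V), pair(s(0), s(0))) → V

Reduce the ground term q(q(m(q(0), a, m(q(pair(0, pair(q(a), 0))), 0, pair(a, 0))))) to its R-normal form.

1. q(q(m(q(0), a, m(q(pair(0, pair(q(a), 0))), 0, pair(a, 0)))))  →  q(m(q(0), a, m(q(pair(0, pair(q(a), 0))), 0, pair(a, 0))))   [R1 at ε]
2. q(m(q(0), a, m(q(pair(0, pair(q(a), 0))), 0, pair(a, 0))))  →  m(q(0), a, m(q(pair(0, pair(q(a), 0))), 0, pair(a, 0)))   [R1 at ε]
3. m(q(0), a, m(q(pair(0, pair(q(a), 0))), 0, pair(a, 0)))  →  m(0, a, m(q(pair(0, pair(q(a), 0))), 0, pair(a, 0)))   [R1 at 1]
4. m(0, a, m(q(pair(0, pair(q(a), 0))), 0, pair(a, 0)))  →  m(0, a, m(pair(0, pair(q(a), 0)), 0, pair(a, 0)))   [R1 at 3.1]
5. m(0, a, m(pair(0, pair(q(a), 0)), 0, pair(a, 0)))  →  m(0, a, 0)   [R4 at 3]
6. m(0, a, 0)  →  0   [R2 at ε]

0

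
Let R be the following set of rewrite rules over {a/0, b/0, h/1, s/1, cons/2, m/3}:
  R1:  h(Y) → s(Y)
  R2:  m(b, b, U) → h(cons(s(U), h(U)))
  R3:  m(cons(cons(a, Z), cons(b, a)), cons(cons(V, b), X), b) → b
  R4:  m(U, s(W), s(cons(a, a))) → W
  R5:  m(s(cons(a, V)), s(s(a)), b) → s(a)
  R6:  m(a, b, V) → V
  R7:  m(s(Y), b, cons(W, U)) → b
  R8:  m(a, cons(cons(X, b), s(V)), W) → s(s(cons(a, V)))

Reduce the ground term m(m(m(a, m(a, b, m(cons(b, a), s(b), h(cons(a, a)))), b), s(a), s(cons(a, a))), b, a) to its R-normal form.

1. m(m(m(a, m(a, b, m(cons(b, a), s(b), h(cons(a, a)))), b), s(a), s(cons(a, a))), b, a)  →  m(a, b, a)   [R4 at 1]
2. m(a, b, a)  →  a   [R6 at ε]

a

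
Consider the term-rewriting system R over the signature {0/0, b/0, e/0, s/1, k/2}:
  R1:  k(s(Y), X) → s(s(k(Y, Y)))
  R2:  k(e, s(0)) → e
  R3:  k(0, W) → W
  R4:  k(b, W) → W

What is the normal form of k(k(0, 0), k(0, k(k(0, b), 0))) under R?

0

1. k(k(0, 0), k(0, k(k(0, b), 0)))  →  k(0, k(0, k(k(0, b), 0)))   [R3 at 1]
2. k(0, k(0, k(k(0, b), 0)))  →  k(0, k(k(0, b), 0))   [R3 at ε]
3. k(0, k(k(0, b), 0))  →  k(k(0, b), 0)   [R3 at ε]
4. k(k(0, b), 0)  →  k(b, 0)   [R3 at 1]
5. k(b, 0)  →  0   [R4 at ε]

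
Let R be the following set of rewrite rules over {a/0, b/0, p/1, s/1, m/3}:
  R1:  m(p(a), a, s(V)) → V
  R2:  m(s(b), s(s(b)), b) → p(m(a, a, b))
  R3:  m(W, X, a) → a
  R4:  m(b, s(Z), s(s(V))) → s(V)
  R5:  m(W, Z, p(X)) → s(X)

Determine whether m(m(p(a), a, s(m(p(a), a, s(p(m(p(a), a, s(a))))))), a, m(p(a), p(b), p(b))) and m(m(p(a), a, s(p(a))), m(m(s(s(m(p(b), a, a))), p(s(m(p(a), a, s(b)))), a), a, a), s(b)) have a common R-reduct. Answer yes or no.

Reduce t₁ = m(m(p(a), a, s(m(p(a), a, s(p(m(p(a), a, s(a))))))), a, m(p(a), p(b), p(b))):
1. m(m(p(a), a, s(m(p(a), a, s(p(m(p(a), a, s(a))))))), a, m(p(a), p(b), p(b)))  →  m(m(p(a), a, s(p(m(p(a), a, s(a))))), a, m(p(a), p(b), p(b)))   [R1 at 1]
2. m(m(p(a), a, s(p(m(p(a), a, s(a))))), a, m(p(a), p(b), p(b)))  →  m(p(m(p(a), a, s(a))), a, m(p(a), p(b), p(b)))   [R1 at 1]
3. m(p(m(p(a), a, s(a))), a, m(p(a), p(b), p(b)))  →  m(p(a), a, m(p(a), p(b), p(b)))   [R1 at 1.1]
4. m(p(a), a, m(p(a), p(b), p(b)))  →  m(p(a), a, s(b))   [R5 at 3]
5. m(p(a), a, s(b))  →  b   [R1 at ε]

Reduce t₂ = m(m(p(a), a, s(p(a))), m(m(s(s(m(p(b), a, a))), p(s(m(p(a), a, s(b)))), a), a, a), s(b)):
1. m(m(p(a), a, s(p(a))), m(m(s(s(m(p(b), a, a))), p(s(m(p(a), a, s(b)))), a), a, a), s(b))  →  m(p(a), m(m(s(s(m(p(b), a, a))), p(s(m(p(a), a, s(b)))), a), a, a), s(b))   [R1 at 1]
2. m(p(a), m(m(s(s(m(p(b), a, a))), p(s(m(p(a), a, s(b)))), a), a, a), s(b))  →  m(p(a), a, s(b))   [R3 at 2]
3. m(p(a), a, s(b))  →  b   [R1 at ε]

yes — NF(t₁) = b, NF(t₂) = b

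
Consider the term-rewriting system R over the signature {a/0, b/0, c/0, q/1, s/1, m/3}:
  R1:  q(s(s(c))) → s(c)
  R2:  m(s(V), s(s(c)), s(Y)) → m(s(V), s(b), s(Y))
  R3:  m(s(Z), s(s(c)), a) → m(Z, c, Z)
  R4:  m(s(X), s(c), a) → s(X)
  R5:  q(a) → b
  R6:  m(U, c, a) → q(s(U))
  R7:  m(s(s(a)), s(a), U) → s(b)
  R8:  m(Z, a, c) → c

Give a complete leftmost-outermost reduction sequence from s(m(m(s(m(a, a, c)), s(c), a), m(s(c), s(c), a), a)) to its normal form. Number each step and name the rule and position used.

s(s(c))

1. s(m(m(s(m(a, a, c)), s(c), a), m(s(c), s(c), a), a))  →  s(m(s(m(a, a, c)), m(s(c), s(c), a), a))   [R4 at 1.1]
2. s(m(s(m(a, a, c)), m(s(c), s(c), a), a))  →  s(m(s(c), m(s(c), s(c), a), a))   [R8 at 1.1.1]
3. s(m(s(c), m(s(c), s(c), a), a))  →  s(m(s(c), s(c), a))   [R4 at 1.2]
4. s(m(s(c), s(c), a))  →  s(s(c))   [R4 at 1]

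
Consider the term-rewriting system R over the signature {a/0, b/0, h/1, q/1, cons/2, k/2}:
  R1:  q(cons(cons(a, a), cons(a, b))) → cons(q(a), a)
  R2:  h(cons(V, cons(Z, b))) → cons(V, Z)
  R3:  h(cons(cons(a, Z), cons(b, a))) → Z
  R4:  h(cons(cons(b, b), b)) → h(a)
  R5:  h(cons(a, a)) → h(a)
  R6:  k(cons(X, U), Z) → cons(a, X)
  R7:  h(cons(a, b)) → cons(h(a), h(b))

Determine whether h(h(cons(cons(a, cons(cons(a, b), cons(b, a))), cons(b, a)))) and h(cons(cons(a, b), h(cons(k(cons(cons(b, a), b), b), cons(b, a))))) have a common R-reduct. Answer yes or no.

Reduce t₁ = h(h(cons(cons(a, cons(cons(a, b), cons(b, a))), cons(b, a)))):
1. h(h(cons(cons(a, cons(cons(a, b), cons(b, a))), cons(b, a))))  →  h(cons(cons(a, b), cons(b, a)))   [R3 at 1]
2. h(cons(cons(a, b), cons(b, a)))  →  b   [R3 at ε]

Reduce t₂ = h(cons(cons(a, b), h(cons(k(cons(cons(b, a), b), b), cons(b, a))))):
1. h(cons(cons(a, b), h(cons(k(cons(cons(b, a), b), b), cons(b, a)))))  →  h(cons(cons(a, b), h(cons(cons(a, cons(b, a)), cons(b, a)))))   [R6 at 1.2.1.1]
2. h(cons(cons(a, b), h(cons(cons(a, cons(b, a)), cons(b, a)))))  →  h(cons(cons(a, b), cons(b, a)))   [R3 at 1.2]
3. h(cons(cons(a, b), cons(b, a)))  →  b   [R3 at ε]

yes — NF(t₁) = b, NF(t₂) = b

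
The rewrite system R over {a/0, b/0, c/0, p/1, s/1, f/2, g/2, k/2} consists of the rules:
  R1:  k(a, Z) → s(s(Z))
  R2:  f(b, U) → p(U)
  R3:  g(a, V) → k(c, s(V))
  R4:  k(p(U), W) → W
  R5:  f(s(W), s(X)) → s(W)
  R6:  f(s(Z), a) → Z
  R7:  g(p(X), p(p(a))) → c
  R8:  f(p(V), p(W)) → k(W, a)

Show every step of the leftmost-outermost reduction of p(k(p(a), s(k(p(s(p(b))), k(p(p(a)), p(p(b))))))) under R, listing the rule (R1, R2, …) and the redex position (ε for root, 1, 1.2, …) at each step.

p(s(p(p(b))))

1. p(k(p(a), s(k(p(s(p(b))), k(p(p(a)), p(p(b)))))))  →  p(s(k(p(s(p(b))), k(p(p(a)), p(p(b))))))   [R4 at 1]
2. p(s(k(p(s(p(b))), k(p(p(a)), p(p(b))))))  →  p(s(k(p(p(a)), p(p(b)))))   [R4 at 1.1]
3. p(s(k(p(p(a)), p(p(b)))))  →  p(s(p(p(b))))   [R4 at 1.1]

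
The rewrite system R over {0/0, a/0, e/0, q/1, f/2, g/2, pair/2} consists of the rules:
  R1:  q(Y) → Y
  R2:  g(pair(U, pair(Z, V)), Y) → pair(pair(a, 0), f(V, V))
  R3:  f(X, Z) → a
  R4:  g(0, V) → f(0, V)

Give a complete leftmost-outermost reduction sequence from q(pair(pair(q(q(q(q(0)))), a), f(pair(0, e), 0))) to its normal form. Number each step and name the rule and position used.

1. q(pair(pair(q(q(q(q(0)))), a), f(pair(0, e), 0)))  →  pair(pair(q(q(q(q(0)))), a), f(pair(0, e), 0))   [R1 at ε]
2. pair(pair(q(q(q(q(0)))), a), f(pair(0, e), 0))  →  pair(pair(q(q(q(0))), a), f(pair(0, e), 0))   [R1 at 1.1]
3. pair(pair(q(q(q(0))), a), f(pair(0, e), 0))  →  pair(pair(q(q(0)), a), f(pair(0, e), 0))   [R1 at 1.1]
4. pair(pair(q(q(0)), a), f(pair(0, e), 0))  →  pair(pair(q(0), a), f(pair(0, e), 0))   [R1 at 1.1]
5. pair(pair(q(0), a), f(pair(0, e), 0))  →  pair(pair(0, a), f(pair(0, e), 0))   [R1 at 1.1]
6. pair(pair(0, a), f(pair(0, e), 0))  →  pair(pair(0, a), a)   [R3 at 2]

pair(pair(0, a), a)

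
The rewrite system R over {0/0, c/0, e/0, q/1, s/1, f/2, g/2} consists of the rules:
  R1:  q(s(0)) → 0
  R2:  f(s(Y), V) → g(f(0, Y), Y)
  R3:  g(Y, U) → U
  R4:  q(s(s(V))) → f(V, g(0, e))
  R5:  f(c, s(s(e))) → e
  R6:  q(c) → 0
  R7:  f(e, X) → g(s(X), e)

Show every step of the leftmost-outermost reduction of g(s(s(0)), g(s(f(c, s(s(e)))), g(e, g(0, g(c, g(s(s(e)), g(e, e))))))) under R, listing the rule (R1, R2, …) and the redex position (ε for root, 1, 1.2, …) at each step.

1. g(s(s(0)), g(s(f(c, s(s(e)))), g(e, g(0, g(c, g(s(s(e)), g(e, e)))))))  →  g(s(f(c, s(s(e)))), g(e, g(0, g(c, g(s(s(e)), g(e, e))))))   [R3 at ε]
2. g(s(f(c, s(s(e)))), g(e, g(0, g(c, g(s(s(e)), g(e, e))))))  →  g(e, g(0, g(c, g(s(s(e)), g(e, e)))))   [R3 at ε]
3. g(e, g(0, g(c, g(s(s(e)), g(e, e)))))  →  g(0, g(c, g(s(s(e)), g(e, e))))   [R3 at ε]
4. g(0, g(c, g(s(s(e)), g(e, e))))  →  g(c, g(s(s(e)), g(e, e)))   [R3 at ε]
5. g(c, g(s(s(e)), g(e, e)))  →  g(s(s(e)), g(e, e))   [R3 at ε]
6. g(s(s(e)), g(e, e))  →  g(e, e)   [R3 at ε]
7. g(e, e)  →  e   [R3 at ε]

e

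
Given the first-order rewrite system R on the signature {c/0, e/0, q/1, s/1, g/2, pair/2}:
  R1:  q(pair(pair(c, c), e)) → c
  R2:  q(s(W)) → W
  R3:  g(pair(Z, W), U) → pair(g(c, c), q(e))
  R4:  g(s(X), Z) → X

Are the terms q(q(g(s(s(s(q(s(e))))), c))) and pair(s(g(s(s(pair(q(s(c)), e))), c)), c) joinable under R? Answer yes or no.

no — NF(t₁) = e, NF(t₂) = pair(s(s(pair(c, e))), c)

Reduce t₁ = q(q(g(s(s(s(q(s(e))))), c))):
1. q(q(g(s(s(s(q(s(e))))), c)))  →  q(q(s(s(q(s(e))))))   [R4 at 1.1]
2. q(q(s(s(q(s(e))))))  →  q(s(q(s(e))))   [R2 at 1]
3. q(s(q(s(e))))  →  q(s(e))   [R2 at ε]
4. q(s(e))  →  e   [R2 at ε]

Reduce t₂ = pair(s(g(s(s(pair(q(s(c)), e))), c)), c):
1. pair(s(g(s(s(pair(q(s(c)), e))), c)), c)  →  pair(s(s(pair(q(s(c)), e))), c)   [R4 at 1.1]
2. pair(s(s(pair(q(s(c)), e))), c)  →  pair(s(s(pair(c, e))), c)   [R2 at 1.1.1.1]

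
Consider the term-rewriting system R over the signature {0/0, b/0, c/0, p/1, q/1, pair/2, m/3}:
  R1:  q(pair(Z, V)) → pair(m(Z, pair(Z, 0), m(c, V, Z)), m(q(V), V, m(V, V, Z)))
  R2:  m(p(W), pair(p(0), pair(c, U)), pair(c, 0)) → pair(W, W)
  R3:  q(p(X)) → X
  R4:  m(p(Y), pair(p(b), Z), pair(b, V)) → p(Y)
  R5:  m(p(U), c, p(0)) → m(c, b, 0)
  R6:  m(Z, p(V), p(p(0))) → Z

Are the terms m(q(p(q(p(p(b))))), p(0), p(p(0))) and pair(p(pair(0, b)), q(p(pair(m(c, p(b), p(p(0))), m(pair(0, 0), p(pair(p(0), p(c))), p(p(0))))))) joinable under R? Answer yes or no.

no — NF(t₁) = p(b), NF(t₂) = pair(p(pair(0, b)), pair(c, pair(0, 0)))

Reduce t₁ = m(q(p(q(p(p(b))))), p(0), p(p(0))):
1. m(q(p(q(p(p(b))))), p(0), p(p(0)))  →  q(p(q(p(p(b)))))   [R6 at ε]
2. q(p(q(p(p(b)))))  →  q(p(p(b)))   [R3 at ε]
3. q(p(p(b)))  →  p(b)   [R3 at ε]

Reduce t₂ = pair(p(pair(0, b)), q(p(pair(m(c, p(b), p(p(0))), m(pair(0, 0), p(pair(p(0), p(c))), p(p(0))))))):
1. pair(p(pair(0, b)), q(p(pair(m(c, p(b), p(p(0))), m(pair(0, 0), p(pair(p(0), p(c))), p(p(0)))))))  →  pair(p(pair(0, b)), pair(m(c, p(b), p(p(0))), m(pair(0, 0), p(pair(p(0), p(c))), p(p(0)))))   [R3 at 2]
2. pair(p(pair(0, b)), pair(m(c, p(b), p(p(0))), m(pair(0, 0), p(pair(p(0), p(c))), p(p(0)))))  →  pair(p(pair(0, b)), pair(c, m(pair(0, 0), p(pair(p(0), p(c))), p(p(0)))))   [R6 at 2.1]
3. pair(p(pair(0, b)), pair(c, m(pair(0, 0), p(pair(p(0), p(c))), p(p(0)))))  →  pair(p(pair(0, b)), pair(c, pair(0, 0)))   [R6 at 2.2]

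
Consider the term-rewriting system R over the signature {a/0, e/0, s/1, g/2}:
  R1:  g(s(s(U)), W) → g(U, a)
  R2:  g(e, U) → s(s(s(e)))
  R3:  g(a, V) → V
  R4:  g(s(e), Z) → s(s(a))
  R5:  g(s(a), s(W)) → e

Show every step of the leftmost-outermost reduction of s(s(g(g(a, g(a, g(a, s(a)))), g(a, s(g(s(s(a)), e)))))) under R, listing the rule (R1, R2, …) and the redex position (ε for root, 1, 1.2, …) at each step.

s(s(e))

1. s(s(g(g(a, g(a, g(a, s(a)))), g(a, s(g(s(s(a)), e))))))  →  s(s(g(g(a, g(a, s(a))), g(a, s(g(s(s(a)), e))))))   [R3 at 1.1.1]
2. s(s(g(g(a, g(a, s(a))), g(a, s(g(s(s(a)), e))))))  →  s(s(g(g(a, s(a)), g(a, s(g(s(s(a)), e))))))   [R3 at 1.1.1]
3. s(s(g(g(a, s(a)), g(a, s(g(s(s(a)), e))))))  →  s(s(g(s(a), g(a, s(g(s(s(a)), e))))))   [R3 at 1.1.1]
4. s(s(g(s(a), g(a, s(g(s(s(a)), e))))))  →  s(s(g(s(a), s(g(s(s(a)), e)))))   [R3 at 1.1.2]
5. s(s(g(s(a), s(g(s(s(a)), e)))))  →  s(s(e))   [R5 at 1.1]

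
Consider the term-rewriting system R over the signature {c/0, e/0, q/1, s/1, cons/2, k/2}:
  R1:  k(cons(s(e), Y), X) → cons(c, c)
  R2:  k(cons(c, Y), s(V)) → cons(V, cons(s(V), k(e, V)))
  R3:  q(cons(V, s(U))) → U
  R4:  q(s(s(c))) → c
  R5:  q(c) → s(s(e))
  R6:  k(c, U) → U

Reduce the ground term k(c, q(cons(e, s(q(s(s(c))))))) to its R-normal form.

c

1. k(c, q(cons(e, s(q(s(s(c)))))))  →  q(cons(e, s(q(s(s(c))))))   [R6 at ε]
2. q(cons(e, s(q(s(s(c))))))  →  q(s(s(c)))   [R3 at ε]
3. q(s(s(c)))  →  c   [R4 at ε]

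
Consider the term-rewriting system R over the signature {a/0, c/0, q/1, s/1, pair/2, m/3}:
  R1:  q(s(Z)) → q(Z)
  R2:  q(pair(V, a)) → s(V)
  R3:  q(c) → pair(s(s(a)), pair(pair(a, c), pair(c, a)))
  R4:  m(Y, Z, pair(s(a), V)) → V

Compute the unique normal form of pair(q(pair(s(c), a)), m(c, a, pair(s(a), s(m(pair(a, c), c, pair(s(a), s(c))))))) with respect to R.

pair(s(s(c)), s(s(c)))

1. pair(q(pair(s(c), a)), m(c, a, pair(s(a), s(m(pair(a, c), c, pair(s(a), s(c)))))))  →  pair(s(s(c)), m(c, a, pair(s(a), s(m(pair(a, c), c, pair(s(a), s(c)))))))   [R2 at 1]
2. pair(s(s(c)), m(c, a, pair(s(a), s(m(pair(a, c), c, pair(s(a), s(c)))))))  →  pair(s(s(c)), s(m(pair(a, c), c, pair(s(a), s(c)))))   [R4 at 2]
3. pair(s(s(c)), s(m(pair(a, c), c, pair(s(a), s(c)))))  →  pair(s(s(c)), s(s(c)))   [R4 at 2.1]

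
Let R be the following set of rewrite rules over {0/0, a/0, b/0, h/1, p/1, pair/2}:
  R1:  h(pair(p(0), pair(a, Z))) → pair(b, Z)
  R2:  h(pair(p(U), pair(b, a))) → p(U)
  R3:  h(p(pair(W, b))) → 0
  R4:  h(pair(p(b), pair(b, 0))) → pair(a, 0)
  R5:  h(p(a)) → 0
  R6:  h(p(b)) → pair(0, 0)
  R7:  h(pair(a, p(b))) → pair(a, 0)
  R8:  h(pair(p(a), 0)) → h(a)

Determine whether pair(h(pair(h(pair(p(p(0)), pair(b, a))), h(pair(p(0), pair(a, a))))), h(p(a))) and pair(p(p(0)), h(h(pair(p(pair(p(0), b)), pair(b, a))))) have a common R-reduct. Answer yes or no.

yes — NF(t₁) = pair(p(p(0)), 0), NF(t₂) = pair(p(p(0)), 0)

Reduce t₁ = pair(h(pair(h(pair(p(p(0)), pair(b, a))), h(pair(p(0), pair(a, a))))), h(p(a))):
1. pair(h(pair(h(pair(p(p(0)), pair(b, a))), h(pair(p(0), pair(a, a))))), h(p(a)))  →  pair(h(pair(p(p(0)), h(pair(p(0), pair(a, a))))), h(p(a)))   [R2 at 1.1.1]
2. pair(h(pair(p(p(0)), h(pair(p(0), pair(a, a))))), h(p(a)))  →  pair(h(pair(p(p(0)), pair(b, a))), h(p(a)))   [R1 at 1.1.2]
3. pair(h(pair(p(p(0)), pair(b, a))), h(p(a)))  →  pair(p(p(0)), h(p(a)))   [R2 at 1]
4. pair(p(p(0)), h(p(a)))  →  pair(p(p(0)), 0)   [R5 at 2]

Reduce t₂ = pair(p(p(0)), h(h(pair(p(pair(p(0), b)), pair(b, a))))):
1. pair(p(p(0)), h(h(pair(p(pair(p(0), b)), pair(b, a)))))  →  pair(p(p(0)), h(p(pair(p(0), b))))   [R2 at 2.1]
2. pair(p(p(0)), h(p(pair(p(0), b))))  →  pair(p(p(0)), 0)   [R3 at 2]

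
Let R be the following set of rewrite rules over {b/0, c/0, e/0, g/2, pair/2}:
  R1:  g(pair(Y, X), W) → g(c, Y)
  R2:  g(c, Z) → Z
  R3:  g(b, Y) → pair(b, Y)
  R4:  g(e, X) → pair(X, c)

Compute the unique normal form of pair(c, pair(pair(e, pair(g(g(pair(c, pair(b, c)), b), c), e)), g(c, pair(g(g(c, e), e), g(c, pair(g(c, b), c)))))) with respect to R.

1. pair(c, pair(pair(e, pair(g(g(pair(c, pair(b, c)), b), c), e)), g(c, pair(g(g(c, e), e), g(c, pair(g(c, b), c))))))  →  pair(c, pair(pair(e, pair(g(g(c, c), c), e)), g(c, pair(g(g(c, e), e), g(c, pair(g(c, b), c))))))   [R1 at 2.1.2.1.1]
2. pair(c, pair(pair(e, pair(g(g(c, c), c), e)), g(c, pair(g(g(c, e), e), g(c, pair(g(c, b), c))))))  →  pair(c, pair(pair(e, pair(g(c, c), e)), g(c, pair(g(g(c, e), e), g(c, pair(g(c, b), c))))))   [R2 at 2.1.2.1.1]
3. pair(c, pair(pair(e, pair(g(c, c), e)), g(c, pair(g(g(c, e), e), g(c, pair(g(c, b), c))))))  →  pair(c, pair(pair(e, pair(c, e)), g(c, pair(g(g(c, e), e), g(c, pair(g(c, b), c))))))   [R2 at 2.1.2.1]
4. pair(c, pair(pair(e, pair(c, e)), g(c, pair(g(g(c, e), e), g(c, pair(g(c, b), c))))))  →  pair(c, pair(pair(e, pair(c, e)), pair(g(g(c, e), e), g(c, pair(g(c, b), c)))))   [R2 at 2.2]
5. pair(c, pair(pair(e, pair(c, e)), pair(g(g(c, e), e), g(c, pair(g(c, b), c)))))  →  pair(c, pair(pair(e, pair(c, e)), pair(g(e, e), g(c, pair(g(c, b), c)))))   [R2 at 2.2.1.1]
6. pair(c, pair(pair(e, pair(c, e)), pair(g(e, e), g(c, pair(g(c, b), c)))))  →  pair(c, pair(pair(e, pair(c, e)), pair(pair(e, c), g(c, pair(g(c, b), c)))))   [R4 at 2.2.1]
7. pair(c, pair(pair(e, pair(c, e)), pair(pair(e, c), g(c, pair(g(c, b), c)))))  →  pair(c, pair(pair(e, pair(c, e)), pair(pair(e, c), pair(g(c, b), c))))   [R2 at 2.2.2]
8. pair(c, pair(pair(e, pair(c, e)), pair(pair(e, c), pair(g(c, b), c))))  →  pair(c, pair(pair(e, pair(c, e)), pair(pair(e, c), pair(b, c))))   [R2 at 2.2.2.1]

pair(c, pair(pair(e, pair(c, e)), pair(pair(e, c), pair(b, c))))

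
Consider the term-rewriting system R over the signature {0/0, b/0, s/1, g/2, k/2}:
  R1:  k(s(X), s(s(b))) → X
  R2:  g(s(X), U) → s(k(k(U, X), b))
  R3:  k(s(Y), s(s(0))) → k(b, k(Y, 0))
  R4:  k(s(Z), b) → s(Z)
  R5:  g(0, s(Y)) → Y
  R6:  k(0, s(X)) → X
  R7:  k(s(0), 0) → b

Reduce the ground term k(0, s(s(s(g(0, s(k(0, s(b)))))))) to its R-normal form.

1. k(0, s(s(s(g(0, s(k(0, s(b))))))))  →  s(s(g(0, s(k(0, s(b))))))   [R6 at ε]
2. s(s(g(0, s(k(0, s(b))))))  →  s(s(k(0, s(b))))   [R5 at 1.1]
3. s(s(k(0, s(b))))  →  s(s(b))   [R6 at 1.1]

s(s(b))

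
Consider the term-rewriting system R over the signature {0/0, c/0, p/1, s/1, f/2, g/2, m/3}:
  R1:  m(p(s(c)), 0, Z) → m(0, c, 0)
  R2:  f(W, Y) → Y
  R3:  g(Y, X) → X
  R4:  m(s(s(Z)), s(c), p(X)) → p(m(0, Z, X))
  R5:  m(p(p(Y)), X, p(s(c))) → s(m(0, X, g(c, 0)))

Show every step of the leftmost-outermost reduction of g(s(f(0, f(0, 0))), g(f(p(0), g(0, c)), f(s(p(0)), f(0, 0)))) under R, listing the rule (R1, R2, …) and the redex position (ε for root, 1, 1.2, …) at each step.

1. g(s(f(0, f(0, 0))), g(f(p(0), g(0, c)), f(s(p(0)), f(0, 0))))  →  g(f(p(0), g(0, c)), f(s(p(0)), f(0, 0)))   [R3 at ε]
2. g(f(p(0), g(0, c)), f(s(p(0)), f(0, 0)))  →  f(s(p(0)), f(0, 0))   [R3 at ε]
3. f(s(p(0)), f(0, 0))  →  f(0, 0)   [R2 at ε]
4. f(0, 0)  →  0   [R2 at ε]

0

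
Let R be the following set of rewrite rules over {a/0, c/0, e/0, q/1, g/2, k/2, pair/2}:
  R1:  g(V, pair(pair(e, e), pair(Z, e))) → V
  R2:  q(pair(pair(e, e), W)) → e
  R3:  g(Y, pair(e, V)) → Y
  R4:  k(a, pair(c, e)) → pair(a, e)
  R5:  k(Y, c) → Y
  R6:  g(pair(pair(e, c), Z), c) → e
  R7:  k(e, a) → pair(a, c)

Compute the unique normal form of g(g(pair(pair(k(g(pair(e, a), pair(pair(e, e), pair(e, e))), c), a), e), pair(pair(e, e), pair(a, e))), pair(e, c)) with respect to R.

1. g(g(pair(pair(k(g(pair(e, a), pair(pair(e, e), pair(e, e))), c), a), e), pair(pair(e, e), pair(a, e))), pair(e, c))  →  g(pair(pair(k(g(pair(e, a), pair(pair(e, e), pair(e, e))), c), a), e), pair(pair(e, e), pair(a, e)))   [R3 at ε]
2. g(pair(pair(k(g(pair(e, a), pair(pair(e, e), pair(e, e))), c), a), e), pair(pair(e, e), pair(a, e)))  →  pair(pair(k(g(pair(e, a), pair(pair(e, e), pair(e, e))), c), a), e)   [R1 at ε]
3. pair(pair(k(g(pair(e, a), pair(pair(e, e), pair(e, e))), c), a), e)  →  pair(pair(g(pair(e, a), pair(pair(e, e), pair(e, e))), a), e)   [R5 at 1.1]
4. pair(pair(g(pair(e, a), pair(pair(e, e), pair(e, e))), a), e)  →  pair(pair(pair(e, a), a), e)   [R1 at 1.1]

pair(pair(pair(e, a), a), e)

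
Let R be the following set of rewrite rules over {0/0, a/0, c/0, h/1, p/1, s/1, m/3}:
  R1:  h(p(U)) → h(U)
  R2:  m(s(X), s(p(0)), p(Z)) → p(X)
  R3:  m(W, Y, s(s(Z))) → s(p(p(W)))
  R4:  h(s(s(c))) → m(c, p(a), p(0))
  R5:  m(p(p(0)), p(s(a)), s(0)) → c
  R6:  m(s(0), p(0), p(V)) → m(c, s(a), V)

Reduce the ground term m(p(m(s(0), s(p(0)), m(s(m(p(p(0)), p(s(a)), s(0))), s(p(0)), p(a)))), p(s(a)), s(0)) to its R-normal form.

c

1. m(p(m(s(0), s(p(0)), m(s(m(p(p(0)), p(s(a)), s(0))), s(p(0)), p(a)))), p(s(a)), s(0))  →  m(p(m(s(0), s(p(0)), p(m(p(p(0)), p(s(a)), s(0))))), p(s(a)), s(0))   [R2 at 1.1.3]
2. m(p(m(s(0), s(p(0)), p(m(p(p(0)), p(s(a)), s(0))))), p(s(a)), s(0))  →  m(p(p(0)), p(s(a)), s(0))   [R2 at 1.1]
3. m(p(p(0)), p(s(a)), s(0))  →  c   [R5 at ε]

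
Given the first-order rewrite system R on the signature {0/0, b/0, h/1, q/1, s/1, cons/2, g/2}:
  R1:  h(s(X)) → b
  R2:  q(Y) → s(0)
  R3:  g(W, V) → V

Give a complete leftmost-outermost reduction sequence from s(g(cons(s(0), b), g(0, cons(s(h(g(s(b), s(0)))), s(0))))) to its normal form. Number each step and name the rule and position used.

1. s(g(cons(s(0), b), g(0, cons(s(h(g(s(b), s(0)))), s(0)))))  →  s(g(0, cons(s(h(g(s(b), s(0)))), s(0))))   [R3 at 1]
2. s(g(0, cons(s(h(g(s(b), s(0)))), s(0))))  →  s(cons(s(h(g(s(b), s(0)))), s(0)))   [R3 at 1]
3. s(cons(s(h(g(s(b), s(0)))), s(0)))  →  s(cons(s(h(s(0))), s(0)))   [R3 at 1.1.1.1]
4. s(cons(s(h(s(0))), s(0)))  →  s(cons(s(b), s(0)))   [R1 at 1.1.1]

s(cons(s(b), s(0)))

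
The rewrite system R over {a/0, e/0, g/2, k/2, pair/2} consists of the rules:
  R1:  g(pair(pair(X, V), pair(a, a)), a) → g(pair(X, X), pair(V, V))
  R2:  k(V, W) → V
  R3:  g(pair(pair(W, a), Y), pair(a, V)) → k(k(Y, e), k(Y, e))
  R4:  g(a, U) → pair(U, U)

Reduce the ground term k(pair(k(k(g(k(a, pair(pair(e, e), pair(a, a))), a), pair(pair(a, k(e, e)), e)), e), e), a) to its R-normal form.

1. k(pair(k(k(g(k(a, pair(pair(e, e), pair(a, a))), a), pair(pair(a, k(e, e)), e)), e), e), a)  →  pair(k(k(g(k(a, pair(pair(e, e), pair(a, a))), a), pair(pair(a, k(e, e)), e)), e), e)   [R2 at ε]
2. pair(k(k(g(k(a, pair(pair(e, e), pair(a, a))), a), pair(pair(a, k(e, e)), e)), e), e)  →  pair(k(g(k(a, pair(pair(e, e), pair(a, a))), a), pair(pair(a, k(e, e)), e)), e)   [R2 at 1]
3. pair(k(g(k(a, pair(pair(e, e), pair(a, a))), a), pair(pair(a, k(e, e)), e)), e)  →  pair(g(k(a, pair(pair(e, e), pair(a, a))), a), e)   [R2 at 1]
4. pair(g(k(a, pair(pair(e, e), pair(a, a))), a), e)  →  pair(g(a, a), e)   [R2 at 1.1]
5. pair(g(a, a), e)  →  pair(pair(a, a), e)   [R4 at 1]

pair(pair(a, a), e)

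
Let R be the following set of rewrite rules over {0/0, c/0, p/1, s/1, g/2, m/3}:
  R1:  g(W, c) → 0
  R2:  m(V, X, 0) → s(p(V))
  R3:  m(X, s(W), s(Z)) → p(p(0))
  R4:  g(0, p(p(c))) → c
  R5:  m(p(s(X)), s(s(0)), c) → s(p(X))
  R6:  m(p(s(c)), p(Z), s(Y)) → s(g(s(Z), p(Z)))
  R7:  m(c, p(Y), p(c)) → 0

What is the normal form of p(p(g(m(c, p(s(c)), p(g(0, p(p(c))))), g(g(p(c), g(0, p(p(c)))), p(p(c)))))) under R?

p(p(0))

1. p(p(g(m(c, p(s(c)), p(g(0, p(p(c))))), g(g(p(c), g(0, p(p(c)))), p(p(c))))))  →  p(p(g(m(c, p(s(c)), p(c)), g(g(p(c), g(0, p(p(c)))), p(p(c))))))   [R4 at 1.1.1.3.1]
2. p(p(g(m(c, p(s(c)), p(c)), g(g(p(c), g(0, p(p(c)))), p(p(c))))))  →  p(p(g(0, g(g(p(c), g(0, p(p(c)))), p(p(c))))))   [R7 at 1.1.1]
3. p(p(g(0, g(g(p(c), g(0, p(p(c)))), p(p(c))))))  →  p(p(g(0, g(g(p(c), c), p(p(c))))))   [R4 at 1.1.2.1.2]
4. p(p(g(0, g(g(p(c), c), p(p(c))))))  →  p(p(g(0, g(0, p(p(c))))))   [R1 at 1.1.2.1]
5. p(p(g(0, g(0, p(p(c))))))  →  p(p(g(0, c)))   [R4 at 1.1.2]
6. p(p(g(0, c)))  →  p(p(0))   [R1 at 1.1]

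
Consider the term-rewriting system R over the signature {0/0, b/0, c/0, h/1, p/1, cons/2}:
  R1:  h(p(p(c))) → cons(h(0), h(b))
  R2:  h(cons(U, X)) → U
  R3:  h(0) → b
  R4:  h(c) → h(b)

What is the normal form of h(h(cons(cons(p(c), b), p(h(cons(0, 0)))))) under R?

p(c)

1. h(h(cons(cons(p(c), b), p(h(cons(0, 0))))))  →  h(cons(p(c), b))   [R2 at 1]
2. h(cons(p(c), b))  →  p(c)   [R2 at ε]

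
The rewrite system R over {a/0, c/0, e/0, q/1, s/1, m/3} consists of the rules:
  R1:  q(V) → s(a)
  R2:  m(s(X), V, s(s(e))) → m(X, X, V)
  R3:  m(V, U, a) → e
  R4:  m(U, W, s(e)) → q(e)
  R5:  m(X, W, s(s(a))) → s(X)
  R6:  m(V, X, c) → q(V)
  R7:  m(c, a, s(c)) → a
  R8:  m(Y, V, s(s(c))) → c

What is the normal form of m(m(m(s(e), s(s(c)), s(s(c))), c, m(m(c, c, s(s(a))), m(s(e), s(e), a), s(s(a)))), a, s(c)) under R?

a

1. m(m(m(s(e), s(s(c)), s(s(c))), c, m(m(c, c, s(s(a))), m(s(e), s(e), a), s(s(a)))), a, s(c))  →  m(m(c, c, m(m(c, c, s(s(a))), m(s(e), s(e), a), s(s(a)))), a, s(c))   [R8 at 1.1]
2. m(m(c, c, m(m(c, c, s(s(a))), m(s(e), s(e), a), s(s(a)))), a, s(c))  →  m(m(c, c, s(m(c, c, s(s(a))))), a, s(c))   [R5 at 1.3]
3. m(m(c, c, s(m(c, c, s(s(a))))), a, s(c))  →  m(m(c, c, s(s(c))), a, s(c))   [R5 at 1.3.1]
4. m(m(c, c, s(s(c))), a, s(c))  →  m(c, a, s(c))   [R8 at 1]
5. m(c, a, s(c))  →  a   [R7 at ε]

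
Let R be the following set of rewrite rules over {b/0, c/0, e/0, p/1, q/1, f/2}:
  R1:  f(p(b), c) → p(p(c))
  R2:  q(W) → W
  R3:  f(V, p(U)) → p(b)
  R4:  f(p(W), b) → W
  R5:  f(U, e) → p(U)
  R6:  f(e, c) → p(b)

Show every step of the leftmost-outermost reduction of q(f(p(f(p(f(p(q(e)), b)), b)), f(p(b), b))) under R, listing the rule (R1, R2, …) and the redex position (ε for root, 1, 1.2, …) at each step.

e

1. q(f(p(f(p(f(p(q(e)), b)), b)), f(p(b), b)))  →  f(p(f(p(f(p(q(e)), b)), b)), f(p(b), b))   [R2 at ε]
2. f(p(f(p(f(p(q(e)), b)), b)), f(p(b), b))  →  f(p(f(p(q(e)), b)), f(p(b), b))   [R4 at 1.1]
3. f(p(f(p(q(e)), b)), f(p(b), b))  →  f(p(q(e)), f(p(b), b))   [R4 at 1.1]
4. f(p(q(e)), f(p(b), b))  →  f(p(e), f(p(b), b))   [R2 at 1.1]
5. f(p(e), f(p(b), b))  →  f(p(e), b)   [R4 at 2]
6. f(p(e), b)  →  e   [R4 at ε]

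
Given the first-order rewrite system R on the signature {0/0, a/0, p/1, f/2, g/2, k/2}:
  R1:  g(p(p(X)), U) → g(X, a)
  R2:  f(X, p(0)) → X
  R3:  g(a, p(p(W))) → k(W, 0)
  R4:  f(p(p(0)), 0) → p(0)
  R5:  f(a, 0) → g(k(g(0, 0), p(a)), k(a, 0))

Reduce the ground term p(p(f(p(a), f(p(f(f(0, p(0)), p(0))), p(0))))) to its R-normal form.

p(p(p(a)))

1. p(p(f(p(a), f(p(f(f(0, p(0)), p(0))), p(0)))))  →  p(p(f(p(a), p(f(f(0, p(0)), p(0))))))   [R2 at 1.1.2]
2. p(p(f(p(a), p(f(f(0, p(0)), p(0))))))  →  p(p(f(p(a), p(f(0, p(0))))))   [R2 at 1.1.2.1]
3. p(p(f(p(a), p(f(0, p(0))))))  →  p(p(f(p(a), p(0))))   [R2 at 1.1.2.1]
4. p(p(f(p(a), p(0))))  →  p(p(p(a)))   [R2 at 1.1]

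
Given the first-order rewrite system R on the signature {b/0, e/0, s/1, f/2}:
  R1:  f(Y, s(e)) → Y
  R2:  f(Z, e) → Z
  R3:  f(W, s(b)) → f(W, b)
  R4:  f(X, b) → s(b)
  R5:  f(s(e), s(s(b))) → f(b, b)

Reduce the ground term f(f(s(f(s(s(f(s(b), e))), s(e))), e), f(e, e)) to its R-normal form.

1. f(f(s(f(s(s(f(s(b), e))), s(e))), e), f(e, e))  →  f(s(f(s(s(f(s(b), e))), s(e))), f(e, e))   [R2 at 1]
2. f(s(f(s(s(f(s(b), e))), s(e))), f(e, e))  →  f(s(s(s(f(s(b), e)))), f(e, e))   [R1 at 1.1]
3. f(s(s(s(f(s(b), e)))), f(e, e))  →  f(s(s(s(s(b)))), f(e, e))   [R2 at 1.1.1.1]
4. f(s(s(s(s(b)))), f(e, e))  →  f(s(s(s(s(b)))), e)   [R2 at 2]
5. f(s(s(s(s(b)))), e)  →  s(s(s(s(b))))   [R2 at ε]

s(s(s(s(b))))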